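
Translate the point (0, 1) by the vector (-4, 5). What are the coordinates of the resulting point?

Translation by (-4, 5) (homogeneous matrix [[1, 0, -4], [0, 1, 5], [0, 0, 1]]):
x' = 0 + -4 = -4
y' = 1 + 5 = 6
Result: (-4, 6)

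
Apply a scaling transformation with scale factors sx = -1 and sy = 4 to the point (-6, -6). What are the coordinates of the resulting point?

Scaling matrix:
[[-1, 0], [0, 4]]
Result: (-6 × -1, -6 × 4) = (6, -24)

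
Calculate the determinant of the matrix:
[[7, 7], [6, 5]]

For a 2×2 matrix [[a, b], [c, d]], det = ad - bc
det = (7)(5) - (7)(6) = 35 - 42 = -7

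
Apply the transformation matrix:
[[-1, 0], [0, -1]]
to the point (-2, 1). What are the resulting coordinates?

Matrix multiplication:
[[-1, 0], [0, -1]] × [-2, 1]ᵀ
= [(-1)(-2) + (0)(1), (0)(-2) + (-1)(1)]ᵀ
= [2, -1]ᵀ
Result: (2, -1)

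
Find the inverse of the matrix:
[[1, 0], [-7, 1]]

For [[a,b],[c,d]], inverse = (1/det)·[[d,-b],[-c,a]]
det = (1)(1) - (0)(-7) = 1 - 0 = 1
Inverse = [[1, 0], [7, 1]]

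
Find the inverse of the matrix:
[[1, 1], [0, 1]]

For [[a,b],[c,d]], inverse = (1/det)·[[d,-b],[-c,a]]
det = (1)(1) - (1)(0) = 1 - 0 = 1
Inverse = [[1, -1], [0, 1]]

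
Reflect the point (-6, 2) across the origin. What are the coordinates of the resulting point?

Reflection across origin: (-6, 2) → (6, -2)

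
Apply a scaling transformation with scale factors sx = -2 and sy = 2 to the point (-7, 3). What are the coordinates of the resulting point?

Scaling matrix:
[[-2, 0], [0, 2]]
Result: (-7 × -2, 3 × 2) = (14, 6)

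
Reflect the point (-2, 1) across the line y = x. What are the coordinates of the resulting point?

Reflection across line y = x: (-2, 1) → (1, -2)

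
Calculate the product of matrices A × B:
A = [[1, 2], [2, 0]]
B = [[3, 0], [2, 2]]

Matrix multiplication:
C[0][0] = 1×3 + 2×2 = 7
C[0][1] = 1×0 + 2×2 = 4
C[1][0] = 2×3 + 0×2 = 6
C[1][1] = 2×0 + 0×2 = 0
Result: [[7, 4], [6, 0]]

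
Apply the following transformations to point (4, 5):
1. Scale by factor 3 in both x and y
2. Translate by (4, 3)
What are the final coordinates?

Step 1: Scale (4, 5) by 3 → (12, 15)
Step 2: Translate by (4, 3) → (16, 18)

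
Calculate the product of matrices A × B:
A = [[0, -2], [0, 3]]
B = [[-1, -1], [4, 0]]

Matrix multiplication:
C[0][0] = 0×-1 + -2×4 = -8
C[0][1] = 0×-1 + -2×0 = 0
C[1][0] = 0×-1 + 3×4 = 12
C[1][1] = 0×-1 + 3×0 = 0
Result: [[-8, 0], [12, 0]]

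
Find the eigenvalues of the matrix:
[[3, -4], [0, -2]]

Characteristic equation: det(A - λI) = 0
λ² - (trace)λ + (det) = 0
trace = 3 + -2 = 1, det = (3)(-2) - (-4)(0) = -6
λ² - (1)λ + (-6) = 0
λ = (1 ± √((1)² - 4·(-6))) / 2 = (1 ± √25) / 2
Solving: λ = -2, 3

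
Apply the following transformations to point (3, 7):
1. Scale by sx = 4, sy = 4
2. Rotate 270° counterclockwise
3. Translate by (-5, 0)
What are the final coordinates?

Step 1: Scale → (12, 28)
Step 2: Rotate 270° → (28, -12)
Step 3: Translate → (23, -12)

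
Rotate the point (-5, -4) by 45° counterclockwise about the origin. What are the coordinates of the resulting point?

Rotation matrix for 45°: [[cos 45°, -sin 45°], [sin 45°, cos 45°]] ≈ [[0.707107, -0.707107], [0.707107, 0.707107]]
[[0.707107, -0.707107], [0.707107, 0.707107]] × [-5, -4]ᵀ ≈ [-0.7071, -6.3640]ᵀ
Result: (-0.7071, -6.3640)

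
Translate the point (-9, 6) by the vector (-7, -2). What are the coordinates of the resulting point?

Translation by (-7, -2) (homogeneous matrix [[1, 0, -7], [0, 1, -2], [0, 0, 1]]):
x' = -9 + -7 = -16
y' = 6 + -2 = 4
Result: (-16, 4)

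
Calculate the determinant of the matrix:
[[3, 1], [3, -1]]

For a 2×2 matrix [[a, b], [c, d]], det = ad - bc
det = (3)(-1) - (1)(3) = -3 - 3 = -6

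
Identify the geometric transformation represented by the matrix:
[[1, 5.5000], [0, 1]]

This matrix represents: horizontal shear with factor 5.5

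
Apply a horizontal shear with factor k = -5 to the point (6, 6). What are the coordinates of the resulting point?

Shear matrix for horizontal shear with factor k = -5:
[[1, -5], [0, 1]]
Result: (6, 6) → (-24, 6)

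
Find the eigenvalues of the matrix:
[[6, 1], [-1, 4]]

Characteristic equation: det(A - λI) = 0
λ² - (trace)λ + (det) = 0
trace = 6 + 4 = 10, det = (6)(4) - (1)(-1) = 25
λ² - (10)λ + (25) = 0
λ = (10 ± √((10)² - 4·(25))) / 2 = (10 ± √0) / 2
Solving: λ = 5, 5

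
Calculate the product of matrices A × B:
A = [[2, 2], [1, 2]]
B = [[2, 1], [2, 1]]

Matrix multiplication:
C[0][0] = 2×2 + 2×2 = 8
C[0][1] = 2×1 + 2×1 = 4
C[1][0] = 1×2 + 2×2 = 6
C[1][1] = 1×1 + 2×1 = 3
Result: [[8, 4], [6, 3]]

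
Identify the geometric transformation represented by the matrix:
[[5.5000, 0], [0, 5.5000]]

This matrix represents: uniform scaling by factor 5.5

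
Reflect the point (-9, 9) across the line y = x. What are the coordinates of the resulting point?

Reflection across line y = x: (-9, 9) → (9, -9)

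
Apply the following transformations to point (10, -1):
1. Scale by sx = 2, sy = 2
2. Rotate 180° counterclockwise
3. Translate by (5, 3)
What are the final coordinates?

Step 1: Scale → (20, -2)
Step 2: Rotate 180° → (-20, 2)
Step 3: Translate → (-15, 5)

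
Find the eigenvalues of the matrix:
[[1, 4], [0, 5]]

Characteristic equation: det(A - λI) = 0
λ² - (trace)λ + (det) = 0
trace = 1 + 5 = 6, det = (1)(5) - (4)(0) = 5
λ² - (6)λ + (5) = 0
λ = (6 ± √((6)² - 4·(5))) / 2 = (6 ± √16) / 2
Solving: λ = 1, 5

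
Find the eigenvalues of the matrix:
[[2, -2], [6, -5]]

Characteristic equation: det(A - λI) = 0
λ² - (trace)λ + (det) = 0
trace = 2 + -5 = -3, det = (2)(-5) - (-2)(6) = 2
λ² - (-3)λ + (2) = 0
λ = (-3 ± √((-3)² - 4·(2))) / 2 = (-3 ± √1) / 2
Solving: λ = -2, -1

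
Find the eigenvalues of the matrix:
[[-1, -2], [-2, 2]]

Characteristic equation: det(A - λI) = 0
λ² - (trace)λ + (det) = 0
trace = -1 + 2 = 1, det = (-1)(2) - (-2)(-2) = -6
λ² - (1)λ + (-6) = 0
λ = (1 ± √((1)² - 4·(-6))) / 2 = (1 ± √25) / 2
Solving: λ = -2, 3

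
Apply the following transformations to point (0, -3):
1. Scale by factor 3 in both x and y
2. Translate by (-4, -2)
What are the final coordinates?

Step 1: Scale (0, -3) by 3 → (0, -9)
Step 2: Translate by (-4, -2) → (-4, -11)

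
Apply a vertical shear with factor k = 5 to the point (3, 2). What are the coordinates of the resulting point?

Shear matrix for vertical shear with factor k = 5:
[[1, 0], [5, 1]]
Result: (3, 2) → (3, 17)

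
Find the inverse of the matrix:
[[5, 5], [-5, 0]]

For [[a,b],[c,d]], inverse = (1/det)·[[d,-b],[-c,a]]
det = (5)(0) - (5)(-5) = 0 - -25 = 25
Inverse = (1/25)·[[0, -5], [5, 5]]
= [[0, -1/5], [1/5, 1/5]]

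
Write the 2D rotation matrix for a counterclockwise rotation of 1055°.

Rotation matrix formula: [[cos θ, -sin θ], [sin θ, cos θ]]
For θ = 1055°:
cos(1055°) = 0.9063
sin(1055°) = -0.4226
Result: [[0.9063, 0.4226], [-0.4226, 0.9063]]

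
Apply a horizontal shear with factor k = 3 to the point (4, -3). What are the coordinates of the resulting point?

Shear matrix for horizontal shear with factor k = 3:
[[1, 3], [0, 1]]
Result: (4, -3) → (-5, -3)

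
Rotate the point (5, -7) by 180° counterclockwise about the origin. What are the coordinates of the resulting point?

Rotation matrix for 180°: [[cos 180°, -sin 180°], [sin 180°, cos 180°]] = [[-1, 0], [0, -1]]
[[-1, 0], [0, -1]] × [5, -7]ᵀ = [-5, 7]ᵀ
Result: (-5, 7)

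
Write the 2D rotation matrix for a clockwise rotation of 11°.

Rotation matrix formula: [[cos θ, -sin θ], [sin θ, cos θ]]
A clockwise rotation by 11° is equivalent to a counterclockwise rotation by -11°.
For θ = -11°:
cos(-11°) = 0.9816
sin(-11°) = -0.1908
Result: [[0.9816, 0.1908], [-0.1908, 0.9816]]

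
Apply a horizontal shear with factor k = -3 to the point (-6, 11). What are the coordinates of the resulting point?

Shear matrix for horizontal shear with factor k = -3:
[[1, -3], [0, 1]]
Result: (-6, 11) → (-39, 11)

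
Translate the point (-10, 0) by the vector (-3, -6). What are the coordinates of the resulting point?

Translation by (-3, -6) (homogeneous matrix [[1, 0, -3], [0, 1, -6], [0, 0, 1]]):
x' = -10 + -3 = -13
y' = 0 + -6 = -6
Result: (-13, -6)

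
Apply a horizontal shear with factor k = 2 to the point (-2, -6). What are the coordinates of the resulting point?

Shear matrix for horizontal shear with factor k = 2:
[[1, 2], [0, 1]]
Result: (-2, -6) → (-14, -6)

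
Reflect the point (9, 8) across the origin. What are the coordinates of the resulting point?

Reflection across origin: (9, 8) → (-9, -8)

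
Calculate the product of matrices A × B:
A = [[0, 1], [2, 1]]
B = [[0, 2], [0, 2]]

Matrix multiplication:
C[0][0] = 0×0 + 1×0 = 0
C[0][1] = 0×2 + 1×2 = 2
C[1][0] = 2×0 + 1×0 = 0
C[1][1] = 2×2 + 1×2 = 6
Result: [[0, 2], [0, 6]]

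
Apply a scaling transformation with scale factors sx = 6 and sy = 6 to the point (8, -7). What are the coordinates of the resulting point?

Scaling matrix:
[[6, 0], [0, 6]]
Result: (8 × 6, -7 × 6) = (48, -42)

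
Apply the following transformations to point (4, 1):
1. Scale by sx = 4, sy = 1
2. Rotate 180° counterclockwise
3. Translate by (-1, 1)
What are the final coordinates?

Step 1: Scale → (16, 1)
Step 2: Rotate 180° → (-16, -1)
Step 3: Translate → (-17, 0)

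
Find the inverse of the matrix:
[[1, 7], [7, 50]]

For [[a,b],[c,d]], inverse = (1/det)·[[d,-b],[-c,a]]
det = (1)(50) - (7)(7) = 50 - 49 = 1
Inverse = [[50, -7], [-7, 1]]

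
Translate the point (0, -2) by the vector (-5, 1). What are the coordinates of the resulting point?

Translation by (-5, 1) (homogeneous matrix [[1, 0, -5], [0, 1, 1], [0, 0, 1]]):
x' = 0 + -5 = -5
y' = -2 + 1 = -1
Result: (-5, -1)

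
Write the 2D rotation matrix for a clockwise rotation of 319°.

Rotation matrix formula: [[cos θ, -sin θ], [sin θ, cos θ]]
A clockwise rotation by 319° is equivalent to a counterclockwise rotation by -319°.
For θ = -319°:
cos(-319°) = 0.7547
sin(-319°) = 0.6561
Result: [[0.7547, -0.6561], [0.6561, 0.7547]]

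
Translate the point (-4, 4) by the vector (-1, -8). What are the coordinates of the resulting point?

Translation by (-1, -8) (homogeneous matrix [[1, 0, -1], [0, 1, -8], [0, 0, 1]]):
x' = -4 + -1 = -5
y' = 4 + -8 = -4
Result: (-5, -4)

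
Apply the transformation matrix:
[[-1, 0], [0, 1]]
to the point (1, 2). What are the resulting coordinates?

Matrix multiplication:
[[-1, 0], [0, 1]] × [1, 2]ᵀ
= [(-1)(1) + (0)(2), (0)(1) + (1)(2)]ᵀ
= [-1, 2]ᵀ
Result: (-1, 2)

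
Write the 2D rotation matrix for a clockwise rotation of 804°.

Rotation matrix formula: [[cos θ, -sin θ], [sin θ, cos θ]]
A clockwise rotation by 804° is equivalent to a counterclockwise rotation by -804°.
For θ = -804°:
cos(-804°) = 0.1045
sin(-804°) = -0.9945
Result: [[0.1045, 0.9945], [-0.9945, 0.1045]]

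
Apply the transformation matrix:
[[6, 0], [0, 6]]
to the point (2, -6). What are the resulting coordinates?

Matrix multiplication:
[[6, 0], [0, 6]] × [2, -6]ᵀ
= [(6)(2) + (0)(-6), (0)(2) + (6)(-6)]ᵀ
= [12, -36]ᵀ
Result: (12, -36)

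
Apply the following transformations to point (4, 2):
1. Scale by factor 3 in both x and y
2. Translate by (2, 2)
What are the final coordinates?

Step 1: Scale (4, 2) by 3 → (12, 6)
Step 2: Translate by (2, 2) → (14, 8)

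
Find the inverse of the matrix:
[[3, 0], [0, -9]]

For [[a,b],[c,d]], inverse = (1/det)·[[d,-b],[-c,a]]
det = (3)(-9) - (0)(0) = -27 - 0 = -27
Inverse = (1/-27)·[[-9, 0], [0, 3]]
= [[1/3, 0], [0, -1/9]]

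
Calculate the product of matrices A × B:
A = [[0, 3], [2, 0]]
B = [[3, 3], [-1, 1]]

Matrix multiplication:
C[0][0] = 0×3 + 3×-1 = -3
C[0][1] = 0×3 + 3×1 = 3
C[1][0] = 2×3 + 0×-1 = 6
C[1][1] = 2×3 + 0×1 = 6
Result: [[-3, 3], [6, 6]]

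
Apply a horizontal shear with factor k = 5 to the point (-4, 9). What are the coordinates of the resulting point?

Shear matrix for horizontal shear with factor k = 5:
[[1, 5], [0, 1]]
Result: (-4, 9) → (41, 9)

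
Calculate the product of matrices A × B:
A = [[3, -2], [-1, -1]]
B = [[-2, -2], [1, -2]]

Matrix multiplication:
C[0][0] = 3×-2 + -2×1 = -8
C[0][1] = 3×-2 + -2×-2 = -2
C[1][0] = -1×-2 + -1×1 = 1
C[1][1] = -1×-2 + -1×-2 = 4
Result: [[-8, -2], [1, 4]]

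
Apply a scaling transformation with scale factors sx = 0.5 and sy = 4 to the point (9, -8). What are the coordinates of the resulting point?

Scaling matrix:
[[0.50, 0], [0, 4]]
Result: (9 × 0.5, -8 × 4) = (4.5, -32)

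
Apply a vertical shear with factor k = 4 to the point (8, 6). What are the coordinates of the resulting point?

Shear matrix for vertical shear with factor k = 4:
[[1, 0], [4, 1]]
Result: (8, 6) → (8, 38)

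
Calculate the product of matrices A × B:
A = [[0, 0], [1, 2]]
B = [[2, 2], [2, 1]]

Matrix multiplication:
C[0][0] = 0×2 + 0×2 = 0
C[0][1] = 0×2 + 0×1 = 0
C[1][0] = 1×2 + 2×2 = 6
C[1][1] = 1×2 + 2×1 = 4
Result: [[0, 0], [6, 4]]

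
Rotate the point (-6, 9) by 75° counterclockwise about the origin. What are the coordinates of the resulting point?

Rotation matrix for 75°: [[cos 75°, -sin 75°], [sin 75°, cos 75°]] ≈ [[0.258819, -0.965926], [0.965926, 0.258819]]
[[0.258819, -0.965926], [0.965926, 0.258819]] × [-6, 9]ᵀ ≈ [-10.2462, -3.4662]ᵀ
Result: (-10.2462, -3.4662)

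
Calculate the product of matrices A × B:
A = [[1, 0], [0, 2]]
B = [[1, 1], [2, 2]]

Matrix multiplication:
C[0][0] = 1×1 + 0×2 = 1
C[0][1] = 1×1 + 0×2 = 1
C[1][0] = 0×1 + 2×2 = 4
C[1][1] = 0×1 + 2×2 = 4
Result: [[1, 1], [4, 4]]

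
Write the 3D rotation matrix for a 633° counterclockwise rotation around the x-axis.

Rotation matrix for counterclockwise 633° around x-axis:
cos(633°) = 0.0523, sin(633°) = -0.9986
Result: [[1, 0, 0], [0, 0.0523, 0.9986], [0, -0.9986, 0.0523]]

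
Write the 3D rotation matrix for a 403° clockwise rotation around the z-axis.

Rotation matrix for clockwise 403° around z-axis:
A clockwise rotation by 403° is a counterclockwise rotation by -403°.
cos(-403°) = 0.7314, sin(-403°) = -0.6820
Result: [[0.7314, 0.6820, 0], [-0.6820, 0.7314, 0], [0, 0, 1]]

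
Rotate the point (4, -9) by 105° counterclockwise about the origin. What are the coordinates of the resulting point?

Rotation matrix for 105°: [[cos 105°, -sin 105°], [sin 105°, cos 105°]] ≈ [[-0.258819, -0.965926], [0.965926, -0.258819]]
[[-0.258819, -0.965926], [0.965926, -0.258819]] × [4, -9]ᵀ ≈ [7.6581, 6.1931]ᵀ
Result: (7.6581, 6.1931)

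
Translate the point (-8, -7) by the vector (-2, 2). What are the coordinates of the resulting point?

Translation by (-2, 2) (homogeneous matrix [[1, 0, -2], [0, 1, 2], [0, 0, 1]]):
x' = -8 + -2 = -10
y' = -7 + 2 = -5
Result: (-10, -5)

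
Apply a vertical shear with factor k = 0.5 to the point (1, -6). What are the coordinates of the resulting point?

Shear matrix for vertical shear with factor k = 0.5:
[[1, 0], [0.50, 1]]
Result: (1, -6) → (1, -5.5)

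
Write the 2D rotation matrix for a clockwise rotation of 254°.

Rotation matrix formula: [[cos θ, -sin θ], [sin θ, cos θ]]
A clockwise rotation by 254° is equivalent to a counterclockwise rotation by -254°.
For θ = -254°:
cos(-254°) = -0.2756
sin(-254°) = 0.9613
Result: [[-0.2756, -0.9613], [0.9613, -0.2756]]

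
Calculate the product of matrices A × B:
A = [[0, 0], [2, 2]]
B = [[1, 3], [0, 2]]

Matrix multiplication:
C[0][0] = 0×1 + 0×0 = 0
C[0][1] = 0×3 + 0×2 = 0
C[1][0] = 2×1 + 2×0 = 2
C[1][1] = 2×3 + 2×2 = 10
Result: [[0, 0], [2, 10]]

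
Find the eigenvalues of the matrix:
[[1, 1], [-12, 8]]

Characteristic equation: det(A - λI) = 0
λ² - (trace)λ + (det) = 0
trace = 1 + 8 = 9, det = (1)(8) - (1)(-12) = 20
λ² - (9)λ + (20) = 0
λ = (9 ± √((9)² - 4·(20))) / 2 = (9 ± √1) / 2
Solving: λ = 4, 5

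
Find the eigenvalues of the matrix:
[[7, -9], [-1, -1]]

Characteristic equation: det(A - λI) = 0
λ² - (trace)λ + (det) = 0
trace = 7 + -1 = 6, det = (7)(-1) - (-9)(-1) = -16
λ² - (6)λ + (-16) = 0
λ = (6 ± √((6)² - 4·(-16))) / 2 = (6 ± √100) / 2
Solving: λ = -2, 8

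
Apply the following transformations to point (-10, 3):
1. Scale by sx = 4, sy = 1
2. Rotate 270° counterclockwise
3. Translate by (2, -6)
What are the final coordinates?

Step 1: Scale → (-40, 3)
Step 2: Rotate 270° → (3, 40)
Step 3: Translate → (5, 34)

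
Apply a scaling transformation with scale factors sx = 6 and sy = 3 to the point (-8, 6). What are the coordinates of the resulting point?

Scaling matrix:
[[6, 0], [0, 3]]
Result: (-8 × 6, 6 × 3) = (-48, 18)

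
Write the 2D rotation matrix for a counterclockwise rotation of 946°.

Rotation matrix formula: [[cos θ, -sin θ], [sin θ, cos θ]]
For θ = 946°:
cos(946°) = -0.6947
sin(946°) = -0.7193
Result: [[-0.6947, 0.7193], [-0.7193, -0.6947]]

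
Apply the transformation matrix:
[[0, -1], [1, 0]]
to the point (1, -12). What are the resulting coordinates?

Matrix multiplication:
[[0, -1], [1, 0]] × [1, -12]ᵀ
= [(0)(1) + (-1)(-12), (1)(1) + (0)(-12)]ᵀ
= [12, 1]ᵀ
Result: (12, 1)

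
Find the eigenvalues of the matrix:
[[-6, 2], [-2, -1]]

Characteristic equation: det(A - λI) = 0
λ² - (trace)λ + (det) = 0
trace = -6 + -1 = -7, det = (-6)(-1) - (2)(-2) = 10
λ² - (-7)λ + (10) = 0
λ = (-7 ± √((-7)² - 4·(10))) / 2 = (-7 ± √9) / 2
Solving: λ = -5, -2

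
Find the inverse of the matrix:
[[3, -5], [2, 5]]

For [[a,b],[c,d]], inverse = (1/det)·[[d,-b],[-c,a]]
det = (3)(5) - (-5)(2) = 15 - -10 = 25
Inverse = (1/25)·[[5, 5], [-2, 3]]
= [[1/5, 1/5], [-2/25, 3/25]]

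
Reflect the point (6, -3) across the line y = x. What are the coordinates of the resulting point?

Reflection across line y = x: (6, -3) → (-3, 6)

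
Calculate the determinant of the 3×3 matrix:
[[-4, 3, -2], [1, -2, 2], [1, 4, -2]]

Expansion along first row:
det = -4·det([[-2,2],[4,-2]]) - 3·det([[1,2],[1,-2]]) + -2·det([[1,-2],[1,4]])
    = -4·(-2·-2 - 2·4) - 3·(1·-2 - 2·1) + -2·(1·4 - -2·1)
    = -4·-4 - 3·-4 + -2·6
    = 16 + 12 + -12 = 16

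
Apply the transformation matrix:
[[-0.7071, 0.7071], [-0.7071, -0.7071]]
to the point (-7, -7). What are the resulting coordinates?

Matrix multiplication:
[[-0.7071, 0.7071], [-0.7071, -0.7071]] × [-7, -7]ᵀ
= [(-0.7071)(-7) + (0.7071)(-7), (-0.7071)(-7) + (-0.7071)(-7)]ᵀ
= [0, 9.8994]ᵀ
Result: (0, 9.8994)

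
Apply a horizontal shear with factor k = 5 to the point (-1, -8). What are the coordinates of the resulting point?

Shear matrix for horizontal shear with factor k = 5:
[[1, 5], [0, 1]]
Result: (-1, -8) → (-41, -8)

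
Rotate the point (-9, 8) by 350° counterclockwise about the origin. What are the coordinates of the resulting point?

Rotation matrix for 350°: [[cos 350°, -sin 350°], [sin 350°, cos 350°]] ≈ [[0.984808, 0.173648], [-0.173648, 0.984808]]
[[0.984808, 0.173648], [-0.173648, 0.984808]] × [-9, 8]ᵀ ≈ [-7.4741, 9.4413]ᵀ
Result: (-7.4741, 9.4413)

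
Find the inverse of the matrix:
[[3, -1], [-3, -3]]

For [[a,b],[c,d]], inverse = (1/det)·[[d,-b],[-c,a]]
det = (3)(-3) - (-1)(-3) = -9 - 3 = -12
Inverse = (1/-12)·[[-3, 1], [3, 3]]
= [[1/4, -1/12], [-1/4, -1/4]]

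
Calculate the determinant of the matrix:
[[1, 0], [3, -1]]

For a 2×2 matrix [[a, b], [c, d]], det = ad - bc
det = (1)(-1) - (0)(3) = -1 - 0 = -1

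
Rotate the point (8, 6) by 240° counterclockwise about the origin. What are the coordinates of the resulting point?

Rotation matrix for 240°: [[cos 240°, -sin 240°], [sin 240°, cos 240°]] ≈ [[-0.500000, 0.866025], [-0.866025, -0.500000]]
[[-0.500000, 0.866025], [-0.866025, -0.500000]] × [8, 6]ᵀ ≈ [1.1962, -9.9282]ᵀ
Result: (1.1962, -9.9282)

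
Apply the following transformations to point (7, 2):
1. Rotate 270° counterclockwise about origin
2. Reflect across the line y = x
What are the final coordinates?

Step 1: Rotate 270° → (2, -7)
Step 2: Reflect across line y = x → (-7, 2)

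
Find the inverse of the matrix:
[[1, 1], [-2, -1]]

For [[a,b],[c,d]], inverse = (1/det)·[[d,-b],[-c,a]]
det = (1)(-1) - (1)(-2) = -1 - -2 = 1
Inverse = [[-1, -1], [2, 1]]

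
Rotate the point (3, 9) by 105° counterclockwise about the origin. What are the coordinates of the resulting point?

Rotation matrix for 105°: [[cos 105°, -sin 105°], [sin 105°, cos 105°]] ≈ [[-0.258819, -0.965926], [0.965926, -0.258819]]
[[-0.258819, -0.965926], [0.965926, -0.258819]] × [3, 9]ᵀ ≈ [-9.4698, 0.5684]ᵀ
Result: (-9.4698, 0.5684)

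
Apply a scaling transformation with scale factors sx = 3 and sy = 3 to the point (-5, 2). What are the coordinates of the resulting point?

Scaling matrix:
[[3, 0], [0, 3]]
Result: (-5 × 3, 2 × 3) = (-15, 6)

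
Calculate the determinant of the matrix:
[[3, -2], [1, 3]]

For a 2×2 matrix [[a, b], [c, d]], det = ad - bc
det = (3)(3) - (-2)(1) = 9 - -2 = 11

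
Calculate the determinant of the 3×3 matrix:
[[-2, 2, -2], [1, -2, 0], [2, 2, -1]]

Expansion along first row:
det = -2·det([[-2,0],[2,-1]]) - 2·det([[1,0],[2,-1]]) + -2·det([[1,-2],[2,2]])
    = -2·(-2·-1 - 0·2) - 2·(1·-1 - 0·2) + -2·(1·2 - -2·2)
    = -2·2 - 2·-1 + -2·6
    = -4 + 2 + -12 = -14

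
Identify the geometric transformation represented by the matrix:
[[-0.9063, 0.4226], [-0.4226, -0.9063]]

This matrix represents: rotation by 205° counterclockwise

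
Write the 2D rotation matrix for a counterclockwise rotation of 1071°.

Rotation matrix formula: [[cos θ, -sin θ], [sin θ, cos θ]]
For θ = 1071°:
cos(1071°) = 0.9877
sin(1071°) = -0.1564
Result: [[0.9877, 0.1564], [-0.1564, 0.9877]]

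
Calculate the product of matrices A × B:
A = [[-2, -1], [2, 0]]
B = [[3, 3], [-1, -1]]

Matrix multiplication:
C[0][0] = -2×3 + -1×-1 = -5
C[0][1] = -2×3 + -1×-1 = -5
C[1][0] = 2×3 + 0×-1 = 6
C[1][1] = 2×3 + 0×-1 = 6
Result: [[-5, -5], [6, 6]]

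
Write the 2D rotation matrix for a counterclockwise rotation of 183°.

Rotation matrix formula: [[cos θ, -sin θ], [sin θ, cos θ]]
For θ = 183°:
cos(183°) = -0.9986
sin(183°) = -0.0523
Result: [[-0.9986, 0.0523], [-0.0523, -0.9986]]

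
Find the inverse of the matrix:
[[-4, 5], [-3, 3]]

For [[a,b],[c,d]], inverse = (1/det)·[[d,-b],[-c,a]]
det = (-4)(3) - (5)(-3) = -12 - -15 = 3
Inverse = (1/3)·[[3, -5], [3, -4]]
= [[1, -5/3], [1, -4/3]]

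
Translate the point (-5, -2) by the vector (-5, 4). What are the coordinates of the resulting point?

Translation by (-5, 4) (homogeneous matrix [[1, 0, -5], [0, 1, 4], [0, 0, 1]]):
x' = -5 + -5 = -10
y' = -2 + 4 = 2
Result: (-10, 2)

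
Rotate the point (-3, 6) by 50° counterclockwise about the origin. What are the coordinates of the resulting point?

Rotation matrix for 50°: [[cos 50°, -sin 50°], [sin 50°, cos 50°]] ≈ [[0.642788, -0.766044], [0.766044, 0.642788]]
[[0.642788, -0.766044], [0.766044, 0.642788]] × [-3, 6]ᵀ ≈ [-6.5246, 1.5586]ᵀ
Result: (-6.5246, 1.5586)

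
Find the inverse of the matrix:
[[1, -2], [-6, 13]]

For [[a,b],[c,d]], inverse = (1/det)·[[d,-b],[-c,a]]
det = (1)(13) - (-2)(-6) = 13 - 12 = 1
Inverse = [[13, 2], [6, 1]]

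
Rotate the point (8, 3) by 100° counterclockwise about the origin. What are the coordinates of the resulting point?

Rotation matrix for 100°: [[cos 100°, -sin 100°], [sin 100°, cos 100°]] ≈ [[-0.173648, -0.984808], [0.984808, -0.173648]]
[[-0.173648, -0.984808], [0.984808, -0.173648]] × [8, 3]ᵀ ≈ [-4.3436, 7.3575]ᵀ
Result: (-4.3436, 7.3575)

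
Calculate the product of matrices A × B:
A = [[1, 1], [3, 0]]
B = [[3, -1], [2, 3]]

Matrix multiplication:
C[0][0] = 1×3 + 1×2 = 5
C[0][1] = 1×-1 + 1×3 = 2
C[1][0] = 3×3 + 0×2 = 9
C[1][1] = 3×-1 + 0×3 = -3
Result: [[5, 2], [9, -3]]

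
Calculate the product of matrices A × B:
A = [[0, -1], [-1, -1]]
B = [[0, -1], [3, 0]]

Matrix multiplication:
C[0][0] = 0×0 + -1×3 = -3
C[0][1] = 0×-1 + -1×0 = 0
C[1][0] = -1×0 + -1×3 = -3
C[1][1] = -1×-1 + -1×0 = 1
Result: [[-3, 0], [-3, 1]]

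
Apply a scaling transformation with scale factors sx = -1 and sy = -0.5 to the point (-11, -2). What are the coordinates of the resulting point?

Scaling matrix:
[[-1, 0], [0, -0.50]]
Result: (-11 × -1, -2 × -0.5) = (11, 1)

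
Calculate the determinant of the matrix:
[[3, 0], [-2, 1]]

For a 2×2 matrix [[a, b], [c, d]], det = ad - bc
det = (3)(1) - (0)(-2) = 3 - 0 = 3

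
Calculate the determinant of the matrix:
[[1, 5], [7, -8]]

For a 2×2 matrix [[a, b], [c, d]], det = ad - bc
det = (1)(-8) - (5)(7) = -8 - 35 = -43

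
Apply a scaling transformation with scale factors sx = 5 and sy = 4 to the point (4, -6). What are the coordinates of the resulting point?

Scaling matrix:
[[5, 0], [0, 4]]
Result: (4 × 5, -6 × 4) = (20, -24)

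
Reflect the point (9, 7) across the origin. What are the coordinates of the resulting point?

Reflection across origin: (9, 7) → (-9, -7)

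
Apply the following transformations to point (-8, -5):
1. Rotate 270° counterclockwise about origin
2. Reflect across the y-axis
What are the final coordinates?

Step 1: Rotate 270° → (-5, 8)
Step 2: Reflect across y-axis → (5, 8)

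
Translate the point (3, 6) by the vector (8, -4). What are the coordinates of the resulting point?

Translation by (8, -4) (homogeneous matrix [[1, 0, 8], [0, 1, -4], [0, 0, 1]]):
x' = 3 + 8 = 11
y' = 6 + -4 = 2
Result: (11, 2)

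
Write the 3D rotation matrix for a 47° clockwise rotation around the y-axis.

Rotation matrix for clockwise 47° around y-axis:
A clockwise rotation by 47° is a counterclockwise rotation by -47°.
cos(-47°) = 0.6820, sin(-47°) = -0.7314
Result: [[0.6820, 0, -0.7314], [0, 1, 0], [0.7314, 0, 0.6820]]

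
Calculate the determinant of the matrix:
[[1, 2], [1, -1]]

For a 2×2 matrix [[a, b], [c, d]], det = ad - bc
det = (1)(-1) - (2)(1) = -1 - 2 = -3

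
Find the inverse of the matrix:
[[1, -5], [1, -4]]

For [[a,b],[c,d]], inverse = (1/det)·[[d,-b],[-c,a]]
det = (1)(-4) - (-5)(1) = -4 - -5 = 1
Inverse = [[-4, 5], [-1, 1]]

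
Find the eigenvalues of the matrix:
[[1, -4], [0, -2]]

Characteristic equation: det(A - λI) = 0
λ² - (trace)λ + (det) = 0
trace = 1 + -2 = -1, det = (1)(-2) - (-4)(0) = -2
λ² - (-1)λ + (-2) = 0
λ = (-1 ± √((-1)² - 4·(-2))) / 2 = (-1 ± √9) / 2
Solving: λ = -2, 1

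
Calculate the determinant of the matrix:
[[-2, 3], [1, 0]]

For a 2×2 matrix [[a, b], [c, d]], det = ad - bc
det = (-2)(0) - (3)(1) = 0 - 3 = -3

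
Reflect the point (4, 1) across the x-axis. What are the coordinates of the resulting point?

Reflection across x-axis: (4, 1) → (4, -1)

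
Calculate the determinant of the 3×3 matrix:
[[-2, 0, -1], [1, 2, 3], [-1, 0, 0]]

Expansion along first row:
det = -2·det([[2,3],[0,0]]) - 0·det([[1,3],[-1,0]]) + -1·det([[1,2],[-1,0]])
    = -2·(2·0 - 3·0) - 0·(1·0 - 3·-1) + -1·(1·0 - 2·-1)
    = -2·0 - 0·3 + -1·2
    = 0 + 0 + -2 = -2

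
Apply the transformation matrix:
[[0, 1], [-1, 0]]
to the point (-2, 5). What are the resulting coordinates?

Matrix multiplication:
[[0, 1], [-1, 0]] × [-2, 5]ᵀ
= [(0)(-2) + (1)(5), (-1)(-2) + (0)(5)]ᵀ
= [5, 2]ᵀ
Result: (5, 2)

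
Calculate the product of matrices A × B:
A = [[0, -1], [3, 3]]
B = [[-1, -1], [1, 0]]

Matrix multiplication:
C[0][0] = 0×-1 + -1×1 = -1
C[0][1] = 0×-1 + -1×0 = 0
C[1][0] = 3×-1 + 3×1 = 0
C[1][1] = 3×-1 + 3×0 = -3
Result: [[-1, 0], [0, -3]]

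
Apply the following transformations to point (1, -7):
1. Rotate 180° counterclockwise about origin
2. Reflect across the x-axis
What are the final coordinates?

Step 1: Rotate 180° → (-1, 7)
Step 2: Reflect across x-axis → (-1, -7)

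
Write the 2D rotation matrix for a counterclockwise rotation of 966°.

Rotation matrix formula: [[cos θ, -sin θ], [sin θ, cos θ]]
For θ = 966°:
cos(966°) = -0.4067
sin(966°) = -0.9135
Result: [[-0.4067, 0.9135], [-0.9135, -0.4067]]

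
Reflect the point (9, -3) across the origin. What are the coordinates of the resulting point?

Reflection across origin: (9, -3) → (-9, 3)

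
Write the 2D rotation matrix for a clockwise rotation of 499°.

Rotation matrix formula: [[cos θ, -sin θ], [sin θ, cos θ]]
A clockwise rotation by 499° is equivalent to a counterclockwise rotation by -499°.
For θ = -499°:
cos(-499°) = -0.7547
sin(-499°) = -0.6561
Result: [[-0.7547, 0.6561], [-0.6561, -0.7547]]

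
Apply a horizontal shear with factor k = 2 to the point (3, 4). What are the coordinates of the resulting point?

Shear matrix for horizontal shear with factor k = 2:
[[1, 2], [0, 1]]
Result: (3, 4) → (11, 4)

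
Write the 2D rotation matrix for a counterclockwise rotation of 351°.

Rotation matrix formula: [[cos θ, -sin θ], [sin θ, cos θ]]
For θ = 351°:
cos(351°) = 0.9877
sin(351°) = -0.1564
Result: [[0.9877, 0.1564], [-0.1564, 0.9877]]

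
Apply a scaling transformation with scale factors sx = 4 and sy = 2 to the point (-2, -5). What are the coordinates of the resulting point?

Scaling matrix:
[[4, 0], [0, 2]]
Result: (-2 × 4, -5 × 2) = (-8, -10)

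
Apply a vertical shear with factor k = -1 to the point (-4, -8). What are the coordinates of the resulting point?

Shear matrix for vertical shear with factor k = -1:
[[1, 0], [-1, 1]]
Result: (-4, -8) → (-4, -4)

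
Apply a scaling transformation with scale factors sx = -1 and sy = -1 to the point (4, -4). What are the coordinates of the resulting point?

Scaling matrix:
[[-1, 0], [0, -1]]
Result: (4 × -1, -4 × -1) = (-4, 4)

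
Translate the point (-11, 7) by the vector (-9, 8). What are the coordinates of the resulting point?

Translation by (-9, 8) (homogeneous matrix [[1, 0, -9], [0, 1, 8], [0, 0, 1]]):
x' = -11 + -9 = -20
y' = 7 + 8 = 15
Result: (-20, 15)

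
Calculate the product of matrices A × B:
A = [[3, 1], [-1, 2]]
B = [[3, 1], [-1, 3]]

Matrix multiplication:
C[0][0] = 3×3 + 1×-1 = 8
C[0][1] = 3×1 + 1×3 = 6
C[1][0] = -1×3 + 2×-1 = -5
C[1][1] = -1×1 + 2×3 = 5
Result: [[8, 6], [-5, 5]]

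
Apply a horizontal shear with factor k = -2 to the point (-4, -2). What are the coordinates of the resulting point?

Shear matrix for horizontal shear with factor k = -2:
[[1, -2], [0, 1]]
Result: (-4, -2) → (0, -2)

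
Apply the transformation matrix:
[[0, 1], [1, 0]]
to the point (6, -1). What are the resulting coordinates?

Matrix multiplication:
[[0, 1], [1, 0]] × [6, -1]ᵀ
= [(0)(6) + (1)(-1), (1)(6) + (0)(-1)]ᵀ
= [-1, 6]ᵀ
Result: (-1, 6)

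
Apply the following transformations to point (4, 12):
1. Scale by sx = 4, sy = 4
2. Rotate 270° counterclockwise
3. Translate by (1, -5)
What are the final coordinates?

Step 1: Scale → (16, 48)
Step 2: Rotate 270° → (48, -16)
Step 3: Translate → (49, -21)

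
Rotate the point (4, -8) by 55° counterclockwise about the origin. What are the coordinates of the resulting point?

Rotation matrix for 55°: [[cos 55°, -sin 55°], [sin 55°, cos 55°]] ≈ [[0.573576, -0.819152], [0.819152, 0.573576]]
[[0.573576, -0.819152], [0.819152, 0.573576]] × [4, -8]ᵀ ≈ [8.8475, -1.3120]ᵀ
Result: (8.8475, -1.3120)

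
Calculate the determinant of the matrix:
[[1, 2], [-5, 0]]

For a 2×2 matrix [[a, b], [c, d]], det = ad - bc
det = (1)(0) - (2)(-5) = 0 - -10 = 10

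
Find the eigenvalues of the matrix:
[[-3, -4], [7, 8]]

Characteristic equation: det(A - λI) = 0
λ² - (trace)λ + (det) = 0
trace = -3 + 8 = 5, det = (-3)(8) - (-4)(7) = 4
λ² - (5)λ + (4) = 0
λ = (5 ± √((5)² - 4·(4))) / 2 = (5 ± √9) / 2
Solving: λ = 1, 4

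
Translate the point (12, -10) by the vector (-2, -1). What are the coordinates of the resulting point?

Translation by (-2, -1) (homogeneous matrix [[1, 0, -2], [0, 1, -1], [0, 0, 1]]):
x' = 12 + -2 = 10
y' = -10 + -1 = -11
Result: (10, -11)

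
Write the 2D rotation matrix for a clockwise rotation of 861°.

Rotation matrix formula: [[cos θ, -sin θ], [sin θ, cos θ]]
A clockwise rotation by 861° is equivalent to a counterclockwise rotation by -861°.
For θ = -861°:
cos(-861°) = -0.7771
sin(-861°) = -0.6293
Result: [[-0.7771, 0.6293], [-0.6293, -0.7771]]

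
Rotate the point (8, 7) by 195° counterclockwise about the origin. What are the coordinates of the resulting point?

Rotation matrix for 195°: [[cos 195°, -sin 195°], [sin 195°, cos 195°]] ≈ [[-0.965926, 0.258819], [-0.258819, -0.965926]]
[[-0.965926, 0.258819], [-0.258819, -0.965926]] × [8, 7]ᵀ ≈ [-5.9157, -8.8320]ᵀ
Result: (-5.9157, -8.8320)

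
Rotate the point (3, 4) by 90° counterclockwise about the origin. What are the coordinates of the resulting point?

Rotation matrix for 90°: [[cos 90°, -sin 90°], [sin 90°, cos 90°]] = [[0, -1], [1, 0]]
[[0, -1], [1, 0]] × [3, 4]ᵀ = [-4, 3]ᵀ
Result: (-4, 3)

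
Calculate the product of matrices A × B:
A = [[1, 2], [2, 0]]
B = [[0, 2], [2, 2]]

Matrix multiplication:
C[0][0] = 1×0 + 2×2 = 4
C[0][1] = 1×2 + 2×2 = 6
C[1][0] = 2×0 + 0×2 = 0
C[1][1] = 2×2 + 0×2 = 4
Result: [[4, 6], [0, 4]]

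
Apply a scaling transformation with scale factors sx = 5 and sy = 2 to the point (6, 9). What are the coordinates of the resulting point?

Scaling matrix:
[[5, 0], [0, 2]]
Result: (6 × 5, 9 × 2) = (30, 18)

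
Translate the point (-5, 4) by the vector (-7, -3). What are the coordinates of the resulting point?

Translation by (-7, -3) (homogeneous matrix [[1, 0, -7], [0, 1, -3], [0, 0, 1]]):
x' = -5 + -7 = -12
y' = 4 + -3 = 1
Result: (-12, 1)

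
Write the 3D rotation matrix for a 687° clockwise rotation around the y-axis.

Rotation matrix for clockwise 687° around y-axis:
A clockwise rotation by 687° is a counterclockwise rotation by -687°.
cos(-687°) = 0.8387, sin(-687°) = 0.5446
Result: [[0.8387, 0, 0.5446], [0, 1, 0], [-0.5446, 0, 0.8387]]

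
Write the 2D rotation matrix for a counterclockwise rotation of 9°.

Rotation matrix formula: [[cos θ, -sin θ], [sin θ, cos θ]]
For θ = 9°:
cos(9°) = 0.9877
sin(9°) = 0.1564
Result: [[0.9877, -0.1564], [0.1564, 0.9877]]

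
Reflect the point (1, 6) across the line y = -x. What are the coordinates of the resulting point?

Reflection across line y = -x: (1, 6) → (-6, -1)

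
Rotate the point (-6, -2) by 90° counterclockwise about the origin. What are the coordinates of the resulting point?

Rotation matrix for 90°: [[cos 90°, -sin 90°], [sin 90°, cos 90°]] = [[0, -1], [1, 0]]
[[0, -1], [1, 0]] × [-6, -2]ᵀ = [2, -6]ᵀ
Result: (2, -6)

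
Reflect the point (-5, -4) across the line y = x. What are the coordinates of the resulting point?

Reflection across line y = x: (-5, -4) → (-4, -5)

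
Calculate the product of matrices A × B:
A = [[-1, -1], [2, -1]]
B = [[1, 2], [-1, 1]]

Matrix multiplication:
C[0][0] = -1×1 + -1×-1 = 0
C[0][1] = -1×2 + -1×1 = -3
C[1][0] = 2×1 + -1×-1 = 3
C[1][1] = 2×2 + -1×1 = 3
Result: [[0, -3], [3, 3]]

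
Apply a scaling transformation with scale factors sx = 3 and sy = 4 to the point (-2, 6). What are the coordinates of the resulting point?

Scaling matrix:
[[3, 0], [0, 4]]
Result: (-2 × 3, 6 × 4) = (-6, 24)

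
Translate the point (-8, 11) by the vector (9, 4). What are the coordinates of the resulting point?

Translation by (9, 4) (homogeneous matrix [[1, 0, 9], [0, 1, 4], [0, 0, 1]]):
x' = -8 + 9 = 1
y' = 11 + 4 = 15
Result: (1, 15)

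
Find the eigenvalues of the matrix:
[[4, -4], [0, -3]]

Characteristic equation: det(A - λI) = 0
λ² - (trace)λ + (det) = 0
trace = 4 + -3 = 1, det = (4)(-3) - (-4)(0) = -12
λ² - (1)λ + (-12) = 0
λ = (1 ± √((1)² - 4·(-12))) / 2 = (1 ± √49) / 2
Solving: λ = -3, 4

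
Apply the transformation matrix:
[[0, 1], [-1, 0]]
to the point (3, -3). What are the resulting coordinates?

Matrix multiplication:
[[0, 1], [-1, 0]] × [3, -3]ᵀ
= [(0)(3) + (1)(-3), (-1)(3) + (0)(-3)]ᵀ
= [-3, -3]ᵀ
Result: (-3, -3)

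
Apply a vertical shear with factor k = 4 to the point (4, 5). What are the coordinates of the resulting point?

Shear matrix for vertical shear with factor k = 4:
[[1, 0], [4, 1]]
Result: (4, 5) → (4, 21)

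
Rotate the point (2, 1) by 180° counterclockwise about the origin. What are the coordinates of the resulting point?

Rotation matrix for 180°: [[cos 180°, -sin 180°], [sin 180°, cos 180°]] = [[-1, 0], [0, -1]]
[[-1, 0], [0, -1]] × [2, 1]ᵀ = [-2, -1]ᵀ
Result: (-2, -1)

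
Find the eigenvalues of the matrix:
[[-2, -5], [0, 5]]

Characteristic equation: det(A - λI) = 0
λ² - (trace)λ + (det) = 0
trace = -2 + 5 = 3, det = (-2)(5) - (-5)(0) = -10
λ² - (3)λ + (-10) = 0
λ = (3 ± √((3)² - 4·(-10))) / 2 = (3 ± √49) / 2
Solving: λ = -2, 5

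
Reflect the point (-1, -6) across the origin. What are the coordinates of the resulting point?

Reflection across origin: (-1, -6) → (1, 6)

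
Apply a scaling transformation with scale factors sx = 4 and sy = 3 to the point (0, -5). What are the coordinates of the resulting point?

Scaling matrix:
[[4, 0], [0, 3]]
Result: (0 × 4, -5 × 3) = (0, -15)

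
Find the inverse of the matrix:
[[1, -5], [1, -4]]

For [[a,b],[c,d]], inverse = (1/det)·[[d,-b],[-c,a]]
det = (1)(-4) - (-5)(1) = -4 - -5 = 1
Inverse = [[-4, 5], [-1, 1]]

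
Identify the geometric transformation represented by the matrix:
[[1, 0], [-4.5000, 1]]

This matrix represents: vertical shear with factor -4.5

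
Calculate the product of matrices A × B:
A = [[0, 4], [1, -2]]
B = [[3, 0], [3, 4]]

Matrix multiplication:
C[0][0] = 0×3 + 4×3 = 12
C[0][1] = 0×0 + 4×4 = 16
C[1][0] = 1×3 + -2×3 = -3
C[1][1] = 1×0 + -2×4 = -8
Result: [[12, 16], [-3, -8]]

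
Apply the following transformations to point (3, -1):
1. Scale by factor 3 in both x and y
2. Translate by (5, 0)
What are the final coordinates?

Step 1: Scale (3, -1) by 3 → (9, -3)
Step 2: Translate by (5, 0) → (14, -3)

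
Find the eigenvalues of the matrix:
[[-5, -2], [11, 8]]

Characteristic equation: det(A - λI) = 0
λ² - (trace)λ + (det) = 0
trace = -5 + 8 = 3, det = (-5)(8) - (-2)(11) = -18
λ² - (3)λ + (-18) = 0
λ = (3 ± √((3)² - 4·(-18))) / 2 = (3 ± √81) / 2
Solving: λ = -3, 6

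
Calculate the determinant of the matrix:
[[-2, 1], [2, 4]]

For a 2×2 matrix [[a, b], [c, d]], det = ad - bc
det = (-2)(4) - (1)(2) = -8 - 2 = -10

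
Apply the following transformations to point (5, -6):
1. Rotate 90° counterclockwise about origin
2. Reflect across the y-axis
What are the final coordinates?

Step 1: Rotate 90° → (6, 5)
Step 2: Reflect across y-axis → (-6, 5)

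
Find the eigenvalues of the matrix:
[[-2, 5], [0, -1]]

Characteristic equation: det(A - λI) = 0
λ² - (trace)λ + (det) = 0
trace = -2 + -1 = -3, det = (-2)(-1) - (5)(0) = 2
λ² - (-3)λ + (2) = 0
λ = (-3 ± √((-3)² - 4·(2))) / 2 = (-3 ± √1) / 2
Solving: λ = -2, -1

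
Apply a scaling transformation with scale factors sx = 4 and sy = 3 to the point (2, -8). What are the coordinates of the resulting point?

Scaling matrix:
[[4, 0], [0, 3]]
Result: (2 × 4, -8 × 3) = (8, -24)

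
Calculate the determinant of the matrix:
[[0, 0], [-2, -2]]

For a 2×2 matrix [[a, b], [c, d]], det = ad - bc
det = (0)(-2) - (0)(-2) = 0 - 0 = 0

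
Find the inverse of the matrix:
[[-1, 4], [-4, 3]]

For [[a,b],[c,d]], inverse = (1/det)·[[d,-b],[-c,a]]
det = (-1)(3) - (4)(-4) = -3 - -16 = 13
Inverse = (1/13)·[[3, -4], [4, -1]]
= [[3/13, -4/13], [4/13, -1/13]]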